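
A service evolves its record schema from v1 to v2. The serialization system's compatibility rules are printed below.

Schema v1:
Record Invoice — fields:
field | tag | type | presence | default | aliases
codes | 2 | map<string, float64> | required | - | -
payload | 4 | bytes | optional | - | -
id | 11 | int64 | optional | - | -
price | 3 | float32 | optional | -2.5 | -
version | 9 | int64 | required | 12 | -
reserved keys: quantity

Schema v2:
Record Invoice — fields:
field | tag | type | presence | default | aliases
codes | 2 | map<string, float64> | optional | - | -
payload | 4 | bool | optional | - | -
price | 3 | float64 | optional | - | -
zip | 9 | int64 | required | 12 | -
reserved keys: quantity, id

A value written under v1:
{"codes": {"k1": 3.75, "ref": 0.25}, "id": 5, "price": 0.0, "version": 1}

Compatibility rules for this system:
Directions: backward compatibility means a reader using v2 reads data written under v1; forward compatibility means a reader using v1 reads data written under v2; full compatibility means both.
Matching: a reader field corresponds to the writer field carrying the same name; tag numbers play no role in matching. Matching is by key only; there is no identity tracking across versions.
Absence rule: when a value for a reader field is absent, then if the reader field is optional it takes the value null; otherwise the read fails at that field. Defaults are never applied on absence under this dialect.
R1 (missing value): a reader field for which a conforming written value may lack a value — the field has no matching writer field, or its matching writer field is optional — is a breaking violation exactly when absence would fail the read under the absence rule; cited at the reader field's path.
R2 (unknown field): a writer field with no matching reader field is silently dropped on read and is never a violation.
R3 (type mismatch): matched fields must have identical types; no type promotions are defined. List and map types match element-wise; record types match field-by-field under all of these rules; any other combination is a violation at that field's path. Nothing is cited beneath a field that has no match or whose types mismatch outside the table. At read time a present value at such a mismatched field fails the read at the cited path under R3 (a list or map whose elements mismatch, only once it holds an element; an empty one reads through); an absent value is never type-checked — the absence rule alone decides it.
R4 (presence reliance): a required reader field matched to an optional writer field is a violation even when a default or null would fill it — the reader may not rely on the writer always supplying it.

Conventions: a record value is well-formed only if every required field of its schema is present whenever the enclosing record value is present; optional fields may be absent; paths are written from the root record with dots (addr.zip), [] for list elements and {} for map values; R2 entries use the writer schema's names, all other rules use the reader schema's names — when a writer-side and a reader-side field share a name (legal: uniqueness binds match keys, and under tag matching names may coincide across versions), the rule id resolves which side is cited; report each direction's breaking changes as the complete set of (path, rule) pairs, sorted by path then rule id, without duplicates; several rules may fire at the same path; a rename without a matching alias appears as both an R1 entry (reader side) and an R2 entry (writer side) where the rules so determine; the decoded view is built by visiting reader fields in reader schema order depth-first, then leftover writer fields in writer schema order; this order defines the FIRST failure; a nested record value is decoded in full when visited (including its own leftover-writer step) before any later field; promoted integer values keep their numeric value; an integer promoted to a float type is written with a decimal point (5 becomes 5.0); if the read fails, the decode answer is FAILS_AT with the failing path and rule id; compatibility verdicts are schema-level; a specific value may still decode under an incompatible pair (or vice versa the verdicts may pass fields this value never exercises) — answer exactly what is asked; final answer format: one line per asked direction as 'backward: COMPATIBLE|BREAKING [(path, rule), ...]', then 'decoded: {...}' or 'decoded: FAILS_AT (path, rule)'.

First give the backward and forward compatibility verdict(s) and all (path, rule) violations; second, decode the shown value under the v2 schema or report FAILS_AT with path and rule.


backward: BREAKING [(payload, R3), (price, R3), (zip, R1)]; forward: BREAKING [(codes, R1), (codes, R4), (payload, R3), (price, R3), (version, R1)]; decoded: FAILS_AT (price, R3)

arrows below run writer -> reader for Invoice
checking backward for Invoice: reader v2 against writer v1:
  map<string, float64> -> map<string, float64>, writer required: codes aligns to codes
  bytes -> bool, writer optional: payload aligns to payload
  float32 -> float64, writer optional: price aligns to price
  no writer field matches reader zip
  writer id: unknown to reader
  writer version: unknown to reader
  violation R3 at payload
  violation R3 at price
  violation R1 at zip
  => backward: BREAKING (3)
checking forward for Invoice: reader v1 against writer v2:
  map<string, float64> -> map<string, float64>, writer optional: codes aligns to codes
  bool -> bytes, writer optional: payload aligns to payload
  no writer field matches reader id
  float64 -> float32, writer optional: price aligns to price
  no writer field matches reader version
  writer zip: unknown to reader
  violation R1 at codes
  violation R4 at codes
  violation R3 at payload
  violation R3 at price
  violation R1 at version
  => forward: BREAKING (5)
decoding the Invoice value with the v2 reader:
  codes := {"k1": 3.75, "ref": 0.25}
  payload := null (missing; optional => null)
  read fails at price under R3
  => FAILS_AT (price, R3)


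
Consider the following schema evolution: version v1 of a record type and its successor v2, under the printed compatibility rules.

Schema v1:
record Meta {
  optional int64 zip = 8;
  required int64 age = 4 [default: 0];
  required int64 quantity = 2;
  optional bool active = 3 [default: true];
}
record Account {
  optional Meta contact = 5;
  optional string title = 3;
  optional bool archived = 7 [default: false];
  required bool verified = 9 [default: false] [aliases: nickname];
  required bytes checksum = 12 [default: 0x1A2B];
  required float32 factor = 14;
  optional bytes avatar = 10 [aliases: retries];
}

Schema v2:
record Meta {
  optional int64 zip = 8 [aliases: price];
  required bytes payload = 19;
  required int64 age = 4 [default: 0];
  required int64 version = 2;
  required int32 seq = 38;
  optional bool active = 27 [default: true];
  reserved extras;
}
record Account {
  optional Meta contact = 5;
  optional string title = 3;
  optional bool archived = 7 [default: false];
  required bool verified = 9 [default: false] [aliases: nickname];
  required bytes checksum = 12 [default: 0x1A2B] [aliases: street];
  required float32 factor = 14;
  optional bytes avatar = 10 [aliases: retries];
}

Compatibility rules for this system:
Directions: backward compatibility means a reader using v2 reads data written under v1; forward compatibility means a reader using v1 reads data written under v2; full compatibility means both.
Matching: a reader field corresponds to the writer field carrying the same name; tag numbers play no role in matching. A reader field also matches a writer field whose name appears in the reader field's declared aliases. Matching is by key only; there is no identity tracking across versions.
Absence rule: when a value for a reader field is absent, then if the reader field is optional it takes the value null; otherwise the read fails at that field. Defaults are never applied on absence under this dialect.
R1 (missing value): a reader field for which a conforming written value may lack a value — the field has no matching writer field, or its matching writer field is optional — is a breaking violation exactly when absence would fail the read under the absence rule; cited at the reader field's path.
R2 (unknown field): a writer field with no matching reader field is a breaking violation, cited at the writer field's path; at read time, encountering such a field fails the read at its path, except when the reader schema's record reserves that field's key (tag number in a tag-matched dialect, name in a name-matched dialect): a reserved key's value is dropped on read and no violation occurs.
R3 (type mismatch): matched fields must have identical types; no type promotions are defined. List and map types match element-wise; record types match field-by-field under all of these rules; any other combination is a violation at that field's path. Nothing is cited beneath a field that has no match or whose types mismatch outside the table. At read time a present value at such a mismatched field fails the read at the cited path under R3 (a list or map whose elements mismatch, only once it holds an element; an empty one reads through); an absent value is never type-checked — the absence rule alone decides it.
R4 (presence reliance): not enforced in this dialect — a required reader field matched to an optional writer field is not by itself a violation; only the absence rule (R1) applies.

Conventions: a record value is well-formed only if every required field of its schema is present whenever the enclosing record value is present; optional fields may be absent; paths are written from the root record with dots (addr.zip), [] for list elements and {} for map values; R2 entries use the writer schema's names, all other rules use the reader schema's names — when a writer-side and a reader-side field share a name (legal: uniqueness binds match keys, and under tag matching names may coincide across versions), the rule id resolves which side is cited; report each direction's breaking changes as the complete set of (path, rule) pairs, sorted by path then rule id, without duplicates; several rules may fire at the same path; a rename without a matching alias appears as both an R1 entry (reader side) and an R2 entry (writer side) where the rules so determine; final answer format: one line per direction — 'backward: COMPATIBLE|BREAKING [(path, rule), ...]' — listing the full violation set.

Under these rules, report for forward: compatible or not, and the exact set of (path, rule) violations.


the writer's type comes first in each Account pair
forward analysis of Account with v1 as reader and v2 as writer:
  contact: Meta -> Meta, writer optional; from contact
  title: string -> string, writer optional; from title
  archived: bool -> bool, writer optional; from archived
  verified: bool -> bool, writer required; from verified
  checksum: bytes -> bytes, writer required; from checksum
  factor: float32 -> float32, writer required; from factor
  avatar: bytes -> bytes, writer optional; from avatar
  contact.zip: int64 -> int64, writer optional; from contact.zip
  contact.age: int64 -> int64, writer required; from contact.age
  contact.quantity: no writer match
  contact.active: bool -> bool, writer optional; from contact.active
  leftover writer field: contact.payload
  leftover writer field: contact.version
  leftover writer field: contact.seq
  rule R2 violated at contact.payload
  rule R1 violated at contact.quantity
  rule R2 violated at contact.seq
  rule R2 violated at contact.version
  => forward verdict for Account: BREAKING, 4 violation(s)
diffs on Account not affecting the asked answer:
  field active in record Meta: tag 3 changed to 27 -> inert for the asked Account verdict: nothing fires

forward: BREAKING [(contact.payload, R2), (contact.quantity, R1), (contact.seq, R2), (contact.version, R2)]


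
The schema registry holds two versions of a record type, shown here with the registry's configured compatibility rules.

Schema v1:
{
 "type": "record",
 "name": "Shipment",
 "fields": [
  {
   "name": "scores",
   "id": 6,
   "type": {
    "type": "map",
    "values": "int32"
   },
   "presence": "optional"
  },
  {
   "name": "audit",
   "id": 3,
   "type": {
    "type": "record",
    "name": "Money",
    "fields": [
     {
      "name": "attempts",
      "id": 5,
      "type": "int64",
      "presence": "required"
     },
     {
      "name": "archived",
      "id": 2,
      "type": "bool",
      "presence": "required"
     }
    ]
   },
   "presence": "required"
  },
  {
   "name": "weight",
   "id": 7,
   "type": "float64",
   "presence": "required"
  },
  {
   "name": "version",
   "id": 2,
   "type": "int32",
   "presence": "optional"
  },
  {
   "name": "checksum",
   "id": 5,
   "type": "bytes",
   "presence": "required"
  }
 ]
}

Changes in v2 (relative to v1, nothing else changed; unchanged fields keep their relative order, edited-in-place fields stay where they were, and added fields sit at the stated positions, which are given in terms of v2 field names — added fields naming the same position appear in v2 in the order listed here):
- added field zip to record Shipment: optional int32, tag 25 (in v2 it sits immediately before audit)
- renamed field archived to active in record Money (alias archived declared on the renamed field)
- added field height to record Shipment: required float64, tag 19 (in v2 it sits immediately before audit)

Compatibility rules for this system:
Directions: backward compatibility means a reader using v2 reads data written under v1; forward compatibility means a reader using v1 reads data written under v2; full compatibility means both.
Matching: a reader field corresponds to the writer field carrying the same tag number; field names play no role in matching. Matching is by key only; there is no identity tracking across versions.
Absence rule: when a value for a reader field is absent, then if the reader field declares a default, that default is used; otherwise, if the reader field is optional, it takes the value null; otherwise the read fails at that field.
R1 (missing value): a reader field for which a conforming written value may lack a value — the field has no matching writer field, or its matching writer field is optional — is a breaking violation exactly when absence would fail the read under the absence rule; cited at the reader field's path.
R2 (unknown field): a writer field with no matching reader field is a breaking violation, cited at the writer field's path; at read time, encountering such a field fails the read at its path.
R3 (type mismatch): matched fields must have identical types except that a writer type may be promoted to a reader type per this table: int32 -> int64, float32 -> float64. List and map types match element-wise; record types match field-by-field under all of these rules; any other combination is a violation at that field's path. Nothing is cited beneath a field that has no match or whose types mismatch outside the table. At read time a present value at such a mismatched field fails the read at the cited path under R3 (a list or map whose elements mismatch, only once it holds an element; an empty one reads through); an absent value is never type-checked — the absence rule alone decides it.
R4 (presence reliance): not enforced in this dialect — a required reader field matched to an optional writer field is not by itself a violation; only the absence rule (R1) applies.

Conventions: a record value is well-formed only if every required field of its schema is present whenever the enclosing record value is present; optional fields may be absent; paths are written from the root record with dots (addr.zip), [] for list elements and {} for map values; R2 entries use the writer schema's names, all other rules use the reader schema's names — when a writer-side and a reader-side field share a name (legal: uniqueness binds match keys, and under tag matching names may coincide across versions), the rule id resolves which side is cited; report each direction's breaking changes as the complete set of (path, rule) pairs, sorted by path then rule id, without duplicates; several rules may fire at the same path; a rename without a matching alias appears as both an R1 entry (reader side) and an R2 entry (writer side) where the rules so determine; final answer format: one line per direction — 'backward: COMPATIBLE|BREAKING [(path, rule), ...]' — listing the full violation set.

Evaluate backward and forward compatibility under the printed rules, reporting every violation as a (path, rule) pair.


in Shipment below, arrows point writer -> reader
backward on Shipment — v2 reading data written by v1:
  scores: paired with writer scores (map<string, int32> -> map<string, int32>; writer optional)
  no writer field matches reader zip
  no writer field matches reader height
  audit: paired with writer audit (Money -> Money; writer required)
  weight: paired with writer weight (float64 -> float64; writer required)
  version: paired with writer version (int32 -> int32; writer optional)
  checksum: paired with writer checksum (bytes -> bytes; writer required)
  audit.attempts: paired with writer audit.attempts (int64 -> int64; writer required)
  audit.active: paired with writer audit.archived (bool -> bool; writer required)
  violation R1 at height
  backward on Shipment therefore BREAKING (1)
forward on Shipment — v1 reading data written by v2:
  scores: paired with writer scores (map<string, int32> -> map<string, int32>; writer optional)
  audit: paired with writer audit (Money -> Money; writer required)
  weight: paired with writer weight (float64 -> float64; writer required)
  version: paired with writer version (int32 -> int32; writer optional)
  checksum: paired with writer checksum (bytes -> bytes; writer required)
  writer field zip has no reader counterpart
  writer field height has no reader counterpart
  audit.attempts: paired with writer audit.attempts (int64 -> int64; writer required)
  audit.archived: paired with writer audit.active (bool -> bool; writer required)
  violation R2 at height
  violation R2 at zip
  forward on Shipment therefore BREAKING (2)

backward: BREAKING [(height, R1)]; forward: BREAKING [(height, R2), (zip, R2)]


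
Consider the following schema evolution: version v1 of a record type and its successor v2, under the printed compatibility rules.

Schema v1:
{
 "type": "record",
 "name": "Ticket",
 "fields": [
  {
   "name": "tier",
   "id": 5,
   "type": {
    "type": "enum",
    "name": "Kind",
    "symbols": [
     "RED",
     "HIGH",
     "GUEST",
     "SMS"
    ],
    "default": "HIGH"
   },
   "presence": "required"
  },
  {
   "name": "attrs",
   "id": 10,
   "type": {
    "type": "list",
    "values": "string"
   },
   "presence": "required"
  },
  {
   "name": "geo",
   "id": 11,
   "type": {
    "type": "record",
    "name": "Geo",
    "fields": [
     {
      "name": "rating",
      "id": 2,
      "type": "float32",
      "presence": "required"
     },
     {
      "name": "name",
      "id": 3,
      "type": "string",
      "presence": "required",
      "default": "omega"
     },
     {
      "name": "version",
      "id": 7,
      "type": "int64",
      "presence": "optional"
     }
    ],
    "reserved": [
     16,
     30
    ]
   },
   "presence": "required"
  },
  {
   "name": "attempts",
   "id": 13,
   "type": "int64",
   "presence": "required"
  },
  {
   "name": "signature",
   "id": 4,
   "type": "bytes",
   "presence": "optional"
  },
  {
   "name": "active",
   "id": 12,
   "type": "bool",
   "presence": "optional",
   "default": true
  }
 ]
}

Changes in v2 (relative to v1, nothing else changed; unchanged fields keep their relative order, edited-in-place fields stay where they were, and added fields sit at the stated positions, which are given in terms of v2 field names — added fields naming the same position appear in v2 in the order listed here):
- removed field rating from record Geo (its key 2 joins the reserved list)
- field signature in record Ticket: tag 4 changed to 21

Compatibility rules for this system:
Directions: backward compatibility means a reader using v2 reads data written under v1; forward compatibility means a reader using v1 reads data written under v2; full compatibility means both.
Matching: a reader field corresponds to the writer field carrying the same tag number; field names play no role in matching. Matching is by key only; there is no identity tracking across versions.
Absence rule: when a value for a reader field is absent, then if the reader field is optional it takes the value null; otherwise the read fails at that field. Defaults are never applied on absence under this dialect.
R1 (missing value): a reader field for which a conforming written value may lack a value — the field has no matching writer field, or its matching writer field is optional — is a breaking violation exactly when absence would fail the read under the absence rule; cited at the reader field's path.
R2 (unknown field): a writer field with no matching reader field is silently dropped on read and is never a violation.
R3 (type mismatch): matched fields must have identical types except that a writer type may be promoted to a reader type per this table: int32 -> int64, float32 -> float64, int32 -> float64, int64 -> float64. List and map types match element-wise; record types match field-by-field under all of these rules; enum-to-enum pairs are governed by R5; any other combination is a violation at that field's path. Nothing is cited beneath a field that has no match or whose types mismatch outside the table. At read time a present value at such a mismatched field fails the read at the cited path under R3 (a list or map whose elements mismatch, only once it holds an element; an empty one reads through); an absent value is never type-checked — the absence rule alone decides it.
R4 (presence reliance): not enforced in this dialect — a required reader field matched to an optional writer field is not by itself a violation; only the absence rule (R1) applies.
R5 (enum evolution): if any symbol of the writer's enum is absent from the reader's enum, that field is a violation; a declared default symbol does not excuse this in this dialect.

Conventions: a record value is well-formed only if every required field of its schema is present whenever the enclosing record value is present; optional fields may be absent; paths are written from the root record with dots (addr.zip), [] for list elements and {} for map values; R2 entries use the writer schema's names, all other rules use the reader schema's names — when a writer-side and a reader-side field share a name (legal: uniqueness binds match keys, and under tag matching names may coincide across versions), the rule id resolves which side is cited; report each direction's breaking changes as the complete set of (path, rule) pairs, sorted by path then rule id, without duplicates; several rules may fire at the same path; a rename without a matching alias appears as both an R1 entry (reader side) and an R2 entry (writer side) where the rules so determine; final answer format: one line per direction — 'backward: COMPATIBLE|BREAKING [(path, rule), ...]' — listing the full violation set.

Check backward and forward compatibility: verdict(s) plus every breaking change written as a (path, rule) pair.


backward: COMPATIBLE []; forward: BREAKING [(geo.rating, R1)]

arrows below run writer -> reader for Ticket
checking backward for Ticket: reader v2 against writer v1:
  writer required, Kind -> Kind: reader tier maps from writer tier
  writer required, list<string> -> list<string>: reader attrs maps from writer attrs
  writer required, Geo -> Geo: reader geo maps from writer geo
  writer required, int64 -> int64: reader attempts maps from writer attempts
  signature has no writer counterpart
  writer optional, bool -> bool: reader active maps from writer active
  writer signature: unknown to reader
  writer required, string -> string: reader geo.name maps from writer geo.name
  writer optional, int64 -> int64: reader geo.version maps from writer geo.version
  writer geo.rating: unknown to reader
  => backward verdict for Ticket: COMPATIBLE, no violations
checking forward for Ticket: reader v1 against writer v2:
  writer required, Kind -> Kind: reader tier maps from writer tier
  writer required, list<string> -> list<string>: reader attrs maps from writer attrs
  writer required, Geo -> Geo: reader geo maps from writer geo
  writer required, int64 -> int64: reader attempts maps from writer attempts
  signature has no writer counterpart
  writer optional, bool -> bool: reader active maps from writer active
  writer signature: unknown to reader
  geo.rating has no writer counterpart
  writer required, string -> string: reader geo.name maps from writer geo.name
  writer optional, int64 -> int64: reader geo.version maps from writer geo.version
  breaking: (geo.rating, R1)
  => forward: BREAKING (1)


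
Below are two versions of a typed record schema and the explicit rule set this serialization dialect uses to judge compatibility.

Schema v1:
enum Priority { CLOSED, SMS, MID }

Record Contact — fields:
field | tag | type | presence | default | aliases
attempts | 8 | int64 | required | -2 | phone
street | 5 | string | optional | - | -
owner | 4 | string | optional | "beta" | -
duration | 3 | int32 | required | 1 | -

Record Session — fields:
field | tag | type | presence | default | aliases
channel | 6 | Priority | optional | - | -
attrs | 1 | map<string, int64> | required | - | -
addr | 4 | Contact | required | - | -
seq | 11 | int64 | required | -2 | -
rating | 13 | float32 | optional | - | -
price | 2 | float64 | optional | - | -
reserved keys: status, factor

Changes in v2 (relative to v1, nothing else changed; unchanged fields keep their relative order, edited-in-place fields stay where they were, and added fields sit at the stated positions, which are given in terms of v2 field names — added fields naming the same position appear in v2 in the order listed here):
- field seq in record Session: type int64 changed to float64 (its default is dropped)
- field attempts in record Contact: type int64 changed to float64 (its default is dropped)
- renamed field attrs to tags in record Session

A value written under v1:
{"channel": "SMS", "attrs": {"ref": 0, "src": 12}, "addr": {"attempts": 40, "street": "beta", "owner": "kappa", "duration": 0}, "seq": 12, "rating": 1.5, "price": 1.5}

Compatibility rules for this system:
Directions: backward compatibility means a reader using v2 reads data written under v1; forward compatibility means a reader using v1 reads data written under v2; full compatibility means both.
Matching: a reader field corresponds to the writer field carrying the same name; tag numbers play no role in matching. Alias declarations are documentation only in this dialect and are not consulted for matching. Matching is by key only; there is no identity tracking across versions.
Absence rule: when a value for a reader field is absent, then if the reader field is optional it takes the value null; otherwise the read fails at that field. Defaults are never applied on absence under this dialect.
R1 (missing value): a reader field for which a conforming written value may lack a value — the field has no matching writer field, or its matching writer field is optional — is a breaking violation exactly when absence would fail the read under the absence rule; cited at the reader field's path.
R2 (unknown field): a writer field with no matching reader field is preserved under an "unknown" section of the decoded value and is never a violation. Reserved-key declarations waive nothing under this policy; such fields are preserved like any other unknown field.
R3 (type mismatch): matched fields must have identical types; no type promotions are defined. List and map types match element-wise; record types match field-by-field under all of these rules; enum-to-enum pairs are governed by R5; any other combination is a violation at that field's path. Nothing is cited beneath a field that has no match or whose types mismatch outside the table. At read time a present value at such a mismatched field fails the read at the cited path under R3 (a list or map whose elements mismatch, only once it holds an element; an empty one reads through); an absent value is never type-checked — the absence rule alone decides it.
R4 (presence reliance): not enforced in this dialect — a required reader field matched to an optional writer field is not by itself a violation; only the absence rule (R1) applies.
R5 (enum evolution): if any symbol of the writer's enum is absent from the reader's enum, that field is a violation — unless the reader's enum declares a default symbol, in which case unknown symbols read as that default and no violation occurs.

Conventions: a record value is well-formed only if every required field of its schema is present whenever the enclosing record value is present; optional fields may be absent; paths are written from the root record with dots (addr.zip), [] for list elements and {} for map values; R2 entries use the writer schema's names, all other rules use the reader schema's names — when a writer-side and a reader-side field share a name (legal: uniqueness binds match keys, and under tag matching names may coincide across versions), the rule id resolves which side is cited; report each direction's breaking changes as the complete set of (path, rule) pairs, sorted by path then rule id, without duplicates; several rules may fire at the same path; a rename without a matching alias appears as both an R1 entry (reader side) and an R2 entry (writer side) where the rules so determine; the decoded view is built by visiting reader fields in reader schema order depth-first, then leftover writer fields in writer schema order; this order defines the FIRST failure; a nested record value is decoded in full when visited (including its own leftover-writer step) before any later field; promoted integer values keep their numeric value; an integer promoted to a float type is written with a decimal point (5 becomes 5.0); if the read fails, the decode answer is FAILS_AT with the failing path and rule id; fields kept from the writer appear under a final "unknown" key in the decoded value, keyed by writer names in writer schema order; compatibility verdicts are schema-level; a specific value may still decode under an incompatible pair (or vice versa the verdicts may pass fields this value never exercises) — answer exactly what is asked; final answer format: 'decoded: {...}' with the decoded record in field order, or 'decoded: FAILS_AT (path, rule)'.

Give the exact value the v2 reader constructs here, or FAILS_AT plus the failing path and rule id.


decoded: FAILS_AT (tags, R1)

arrows below run writer -> reader for Session
migrating the Session value to v2:
  channel := "SMS"
  read fails at tags under R1 (no fill)
  => FAILS_AT (tags, R1)
the rest of the Session diff is inert for this question:
  field seq in record Session: type int64 changed to float64 (its default is dropped) -> affects the rule determinations only; this particular Session value decodes identically
  field attempts in record Contact: type int64 changed to float64 (its default is dropped) -> affects the rule determinations only; this particular Session value decodes identically


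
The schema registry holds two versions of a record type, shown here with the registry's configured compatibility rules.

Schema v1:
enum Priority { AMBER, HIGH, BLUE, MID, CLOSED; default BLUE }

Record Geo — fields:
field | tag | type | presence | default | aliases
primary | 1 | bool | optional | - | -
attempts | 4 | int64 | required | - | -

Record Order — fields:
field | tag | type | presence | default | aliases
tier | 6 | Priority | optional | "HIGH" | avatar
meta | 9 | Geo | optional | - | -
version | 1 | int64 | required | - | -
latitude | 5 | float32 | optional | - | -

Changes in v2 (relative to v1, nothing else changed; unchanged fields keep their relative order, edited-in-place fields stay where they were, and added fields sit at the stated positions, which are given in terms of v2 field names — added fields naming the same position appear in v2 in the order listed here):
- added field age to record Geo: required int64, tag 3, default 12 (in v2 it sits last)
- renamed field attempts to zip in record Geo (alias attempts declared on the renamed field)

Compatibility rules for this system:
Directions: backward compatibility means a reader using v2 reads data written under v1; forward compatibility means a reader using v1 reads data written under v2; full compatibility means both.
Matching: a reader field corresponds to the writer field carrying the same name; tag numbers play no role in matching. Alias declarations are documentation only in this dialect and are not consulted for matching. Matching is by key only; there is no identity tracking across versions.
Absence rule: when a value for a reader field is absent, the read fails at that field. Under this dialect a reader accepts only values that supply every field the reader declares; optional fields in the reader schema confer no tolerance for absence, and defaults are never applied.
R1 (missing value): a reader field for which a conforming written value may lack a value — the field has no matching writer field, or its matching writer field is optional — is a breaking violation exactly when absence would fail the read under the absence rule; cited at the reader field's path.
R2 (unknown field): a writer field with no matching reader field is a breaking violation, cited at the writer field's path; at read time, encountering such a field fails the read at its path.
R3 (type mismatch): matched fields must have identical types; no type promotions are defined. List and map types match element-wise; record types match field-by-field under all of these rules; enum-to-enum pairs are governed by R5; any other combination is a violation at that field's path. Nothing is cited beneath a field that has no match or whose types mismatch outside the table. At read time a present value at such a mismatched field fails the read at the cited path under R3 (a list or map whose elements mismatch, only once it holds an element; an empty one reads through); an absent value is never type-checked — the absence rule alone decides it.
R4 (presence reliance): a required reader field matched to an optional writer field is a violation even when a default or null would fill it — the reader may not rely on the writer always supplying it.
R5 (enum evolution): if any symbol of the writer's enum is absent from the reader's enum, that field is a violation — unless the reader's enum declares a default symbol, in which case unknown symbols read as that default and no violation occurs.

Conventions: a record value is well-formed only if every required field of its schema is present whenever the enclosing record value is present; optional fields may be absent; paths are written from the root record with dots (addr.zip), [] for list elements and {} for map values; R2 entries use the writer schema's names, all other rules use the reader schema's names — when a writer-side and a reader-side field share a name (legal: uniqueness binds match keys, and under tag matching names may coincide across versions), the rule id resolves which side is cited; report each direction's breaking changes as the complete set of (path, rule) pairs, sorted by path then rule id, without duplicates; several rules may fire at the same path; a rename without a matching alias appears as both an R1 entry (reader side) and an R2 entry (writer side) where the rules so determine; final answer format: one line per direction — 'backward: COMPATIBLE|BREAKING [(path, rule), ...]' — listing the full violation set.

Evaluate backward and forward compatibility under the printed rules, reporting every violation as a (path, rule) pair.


in Order below, arrows point writer -> reader
backward analysis of Order with v2 as reader and v1 as writer:
  tier: paired with writer tier (Priority -> Priority; writer optional)
  meta: paired with writer meta (Geo -> Geo; writer optional)
  version: paired with writer version (int64 -> int64; writer required)
  latitude: paired with writer latitude (float32 -> float32; writer optional)
  meta.primary: paired with writer meta.primary (bool -> bool; writer optional)
  meta.zip: no writer-side match
  meta.age: no writer-side match
  writer field meta.attempts has no reader counterpart
  breaking: (latitude, R1)
  breaking: (meta, R1)
  breaking: (meta.age, R1)
  breaking: (meta.attempts, R2)
  breaking: (meta.primary, R1)
  breaking: (meta.zip, R1)
  breaking: (tier, R1)
  backward on Order therefore BREAKING (7)
forward analysis of Order with v1 as reader and v2 as writer:
  tier: paired with writer tier (Priority -> Priority; writer optional)
  meta: paired with writer meta (Geo -> Geo; writer optional)
  version: paired with writer version (int64 -> int64; writer required)
  latitude: paired with writer latitude (float32 -> float32; writer optional)
  meta.primary: paired with writer meta.primary (bool -> bool; writer optional)
  meta.attempts: no writer-side match
  writer field meta.zip has no reader counterpart
  writer field meta.age has no reader counterpart
  breaking: (latitude, R1)
  breaking: (meta, R1)
  breaking: (meta.age, R2)
  breaking: (meta.attempts, R1)
  breaking: (meta.primary, R1)
  breaking: (meta.zip, R2)
  breaking: (tier, R1)
  forward on Order therefore BREAKING (7)

backward: BREAKING [(latitude, R1), (meta, R1), (meta.age, R1), (meta.attempts, R2), (meta.primary, R1), (meta.zip, R1), (tier, R1)]; forward: BREAKING [(latitude, R1), (meta, R1), (meta.age, R2), (meta.attempts, R1), (meta.primary, R1), (meta.zip, R2), (tier, R1)]


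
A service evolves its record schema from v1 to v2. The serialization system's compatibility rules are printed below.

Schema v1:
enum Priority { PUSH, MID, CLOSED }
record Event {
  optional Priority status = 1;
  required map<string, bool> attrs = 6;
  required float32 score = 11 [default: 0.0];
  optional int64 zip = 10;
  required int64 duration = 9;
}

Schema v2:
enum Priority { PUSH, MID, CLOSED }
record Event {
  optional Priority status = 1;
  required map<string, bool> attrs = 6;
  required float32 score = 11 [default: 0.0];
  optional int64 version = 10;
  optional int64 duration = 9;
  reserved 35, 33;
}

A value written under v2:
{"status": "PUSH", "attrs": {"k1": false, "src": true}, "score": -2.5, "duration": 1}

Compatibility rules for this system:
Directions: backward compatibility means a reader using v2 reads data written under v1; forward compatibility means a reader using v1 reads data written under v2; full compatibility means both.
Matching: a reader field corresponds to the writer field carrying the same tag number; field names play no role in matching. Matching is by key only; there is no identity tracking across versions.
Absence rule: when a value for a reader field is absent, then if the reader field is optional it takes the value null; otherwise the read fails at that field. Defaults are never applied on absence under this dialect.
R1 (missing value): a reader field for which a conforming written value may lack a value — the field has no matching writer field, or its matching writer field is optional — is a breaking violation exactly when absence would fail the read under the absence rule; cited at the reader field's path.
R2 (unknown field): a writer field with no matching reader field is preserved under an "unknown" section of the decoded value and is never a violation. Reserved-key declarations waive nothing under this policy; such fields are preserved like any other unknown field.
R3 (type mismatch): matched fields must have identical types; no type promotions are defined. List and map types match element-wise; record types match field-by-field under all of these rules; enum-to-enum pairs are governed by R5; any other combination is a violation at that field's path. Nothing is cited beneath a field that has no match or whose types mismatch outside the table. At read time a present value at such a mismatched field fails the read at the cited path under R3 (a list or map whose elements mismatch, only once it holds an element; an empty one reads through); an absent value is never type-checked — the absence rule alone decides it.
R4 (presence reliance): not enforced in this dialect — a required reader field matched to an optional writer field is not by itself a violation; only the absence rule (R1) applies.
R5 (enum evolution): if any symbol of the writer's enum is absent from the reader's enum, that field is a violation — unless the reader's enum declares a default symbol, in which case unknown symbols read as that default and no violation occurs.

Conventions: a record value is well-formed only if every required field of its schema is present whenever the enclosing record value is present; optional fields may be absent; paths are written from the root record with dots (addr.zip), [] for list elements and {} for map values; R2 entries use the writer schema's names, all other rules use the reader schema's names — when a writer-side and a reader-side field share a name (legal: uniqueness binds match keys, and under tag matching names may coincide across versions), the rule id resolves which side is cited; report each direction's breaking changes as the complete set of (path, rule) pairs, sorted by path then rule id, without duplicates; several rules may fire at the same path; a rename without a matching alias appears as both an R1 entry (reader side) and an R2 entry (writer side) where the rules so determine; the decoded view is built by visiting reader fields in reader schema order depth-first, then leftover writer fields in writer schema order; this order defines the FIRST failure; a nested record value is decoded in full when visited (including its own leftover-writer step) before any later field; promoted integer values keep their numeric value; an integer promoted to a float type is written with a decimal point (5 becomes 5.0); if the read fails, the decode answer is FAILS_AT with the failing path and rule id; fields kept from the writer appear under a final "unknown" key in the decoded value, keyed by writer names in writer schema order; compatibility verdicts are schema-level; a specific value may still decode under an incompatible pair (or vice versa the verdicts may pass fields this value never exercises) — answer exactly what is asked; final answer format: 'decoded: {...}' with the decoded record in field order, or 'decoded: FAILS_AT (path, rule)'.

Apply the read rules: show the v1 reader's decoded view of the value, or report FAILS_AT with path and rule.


decoded: {"status": "PUSH", "attrs": {"k1": false, "src": true}, "score": -2.5, "zip": null, "duration": 1}

in Event below, arrows point writer -> reader
decode walk for Event under reader schema v1:
  status := "PUSH"
  attrs := {"k1": false, "src": true}
  score := -2.5
  zip := null (absent, optional -> null)
  duration := 1
  => decoded: {"status": "PUSH", "attrs": {"k1": false, "src": true}, "score": -2.5, "zip": null, "duration": 1}
ruling out the remaining Event differences:
  renamed field zip to version in record Event -> fires no rule on Event under this dialect and leaves the result unchanged
  field duration in record Event: required changed to optional -> changes Event's schema-level verdicts only — the decode of this value is the same
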